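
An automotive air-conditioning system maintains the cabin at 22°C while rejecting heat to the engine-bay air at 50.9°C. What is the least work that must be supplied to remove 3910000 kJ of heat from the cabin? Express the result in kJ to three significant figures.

383000 kJ

In absolute terms T_C = 295.15 K and T_H = 324.05 K, so ΔT = 28.90 K.
The reversible limit is COP_R = T_C/ΔT = 10.21, so W_min = Q_C/COP = Q_C·ΔT/T_C.
W_min = 3910000 × 28.90/295.15 = 382900 kJ.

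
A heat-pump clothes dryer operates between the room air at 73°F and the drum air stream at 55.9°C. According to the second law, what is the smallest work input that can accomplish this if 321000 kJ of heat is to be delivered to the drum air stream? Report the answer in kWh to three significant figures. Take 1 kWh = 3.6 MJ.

In absolute terms T_C = 295.93 K and T_H = 329.05 K, so ΔT = 33.12 K.
The reversible limit is COP_HP = T_H/ΔT = 9.934, so W_min = Q_H/COP = Q_H·ΔT/T_H.
W_min = 321000 × 33.12/329.05 = 32310 kJ = 8.976 kWh.

8.98 kWh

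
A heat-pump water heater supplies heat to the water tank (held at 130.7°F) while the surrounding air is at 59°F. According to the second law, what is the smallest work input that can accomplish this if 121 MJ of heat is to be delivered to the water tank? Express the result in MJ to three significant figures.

In absolute terms T_C = 288.15 K and T_H = 327.98 K, so ΔT = 39.83 K.
The reversible limit is COP_HP = T_H/ΔT = 8.234, so W_min = Q_H/COP = Q_H·ΔT/T_H.
W_min = 121.0 × 39.83/327.98 = 14.70 MJ.

14.7 MJ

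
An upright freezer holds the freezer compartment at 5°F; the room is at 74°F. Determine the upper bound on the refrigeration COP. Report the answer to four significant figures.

6.734

In absolute terms T_C = 258.15 K and T_H = 296.48 K, so ΔT = 38.33 K.
For a reversible cycle, COP_Carnot = T_C/ΔT = 258.15/38.33 = 6.734.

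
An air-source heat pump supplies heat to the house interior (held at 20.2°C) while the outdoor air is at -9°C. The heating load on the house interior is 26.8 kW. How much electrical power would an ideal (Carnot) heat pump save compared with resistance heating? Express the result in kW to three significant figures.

In absolute terms T_C = 264.15 K and T_H = 293.35 K, so ΔT = 29.20 K.
COP_Carnot = T_H/ΔT = 293.35/29.20 = 10.05.
Resistance heating needs Ẇ_res = Q̇_H = 26.80 kW; the reversible heat pump needs only Ẇ_hp = Q̇_H/COP = 2.668 kW.
Saving = 26.80 − 2.668 = 24.13 kW.

24.1 kW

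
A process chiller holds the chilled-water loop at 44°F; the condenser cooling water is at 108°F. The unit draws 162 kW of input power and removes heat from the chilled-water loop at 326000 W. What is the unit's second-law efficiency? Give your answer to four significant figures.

Converting, Q̇_C = 326000 W = 326.0 kW, so COP_actual = Q̇_C/Ẇ = 326.0/162.0 = 2.012.
In absolute terms T_C = 279.82 K and T_H = 315.37 K, so ΔT = 35.56 K.
COP_Carnot = T_C/ΔT = 279.82/35.56 = 7.870.
η_II = COP_actual/COP_Carnot = 2.012/7.870 = 0.2557.

0.2557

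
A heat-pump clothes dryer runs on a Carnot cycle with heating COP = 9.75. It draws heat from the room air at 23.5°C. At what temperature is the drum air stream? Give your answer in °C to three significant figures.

COP_HP = T_H/(T_H − T_C) rearranges to T_H = COP·T_C/(COP − 1).
With T_C = 296.65 K, T_H = 9.75 × 296.65/8.750 = 330.55 K.
Converting, 330.55 K = 57.40°C.

57.4 °C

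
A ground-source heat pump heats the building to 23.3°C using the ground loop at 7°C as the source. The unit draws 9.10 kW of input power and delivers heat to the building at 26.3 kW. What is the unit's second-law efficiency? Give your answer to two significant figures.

0.16

COP_actual = Q̇_H/Ẇ = 26.30/9.100 = 2.890.
In absolute terms T_C = 280.15 K and T_H = 296.45 K, so ΔT = 16.30 K.
COP_Carnot = T_H/ΔT = 296.45/16.30 = 18.19.
η_II = COP_actual/COP_Carnot = 2.890/18.19 = 0.1589.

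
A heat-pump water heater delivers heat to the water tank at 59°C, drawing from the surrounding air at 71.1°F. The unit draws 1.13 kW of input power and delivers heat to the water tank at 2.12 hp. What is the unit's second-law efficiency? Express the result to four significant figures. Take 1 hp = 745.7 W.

0.1570

Converting, Q̇_H = 2.120 hp = 1.581 kW, so COP_actual = Q̇_H/Ẇ = 1.581/1.130 = 1.399.
In absolute terms T_C = 294.87 K and T_H = 332.15 K, so ΔT = 37.28 K.
COP_Carnot = T_H/ΔT = 332.15/37.28 = 8.910.
η_II = COP_actual/COP_Carnot = 1.399/8.910 = 0.1570.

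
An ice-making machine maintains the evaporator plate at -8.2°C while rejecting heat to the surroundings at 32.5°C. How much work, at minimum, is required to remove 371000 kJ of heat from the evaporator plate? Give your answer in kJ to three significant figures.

In absolute terms T_C = 264.95 K and T_H = 305.65 K, so ΔT = 40.70 K.
The reversible limit is COP_R = T_C/ΔT = 6.510, so W_min = Q_C/COP = Q_C·ΔT/T_C.
W_min = 371000 × 40.70/264.95 = 56990 kJ.

57000 kJ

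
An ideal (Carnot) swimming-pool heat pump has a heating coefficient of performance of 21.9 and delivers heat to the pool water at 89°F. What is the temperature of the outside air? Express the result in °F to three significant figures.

COP_HP = T_H/(T_H − T_C) gives T_H − T_C = T_H/COP.
With T_H = 304.82 K, T_C = 304.82 × (1 − 1/21.9) = 290.90 K.
Converting, 290.90 K = 63.95°F.

63.9 °F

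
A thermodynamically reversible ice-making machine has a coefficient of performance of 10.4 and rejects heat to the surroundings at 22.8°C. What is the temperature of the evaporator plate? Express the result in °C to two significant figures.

For a Carnot refrigerator COP_R = T_C/(T_H − T_C), so T_C = COP·T_H/(1 + COP).
With T_H = 295.95 K, T_C = 10.4 × 295.95/11.40 = 269.99 K.
Converting, 269.99 K = -3.16°C.

-3.2 °C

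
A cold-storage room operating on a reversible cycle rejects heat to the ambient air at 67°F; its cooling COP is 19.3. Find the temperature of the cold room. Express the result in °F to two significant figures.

For a Carnot refrigerator COP_R = T_C/(T_H − T_C), so T_C = COP·T_H/(1 + COP).
With T_H = 292.59 K, T_C = 19.3 × 292.59/20.30 = 278.18 K.
Converting, 278.18 K = 41.06°F.

41 °F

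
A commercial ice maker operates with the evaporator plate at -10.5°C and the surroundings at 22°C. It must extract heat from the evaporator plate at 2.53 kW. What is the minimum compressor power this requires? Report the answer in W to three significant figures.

In absolute terms T_C = 262.65 K and T_H = 295.15 K, so ΔT = 32.50 K.
COP_Carnot = T_C/ΔT = 262.65/32.50 = 8.082.
Ẇ_min = Q̇/COP_Carnot = 2.530/8.082 = 0.3131 kW = 313.1 W.

313 W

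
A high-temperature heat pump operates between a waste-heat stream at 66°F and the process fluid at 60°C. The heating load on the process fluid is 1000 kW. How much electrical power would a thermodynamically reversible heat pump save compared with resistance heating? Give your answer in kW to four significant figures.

876.6 kW

In absolute terms T_C = 292.04 K and T_H = 333.15 K, so ΔT = 41.11 K.
COP_Carnot = T_H/ΔT = 333.15/41.11 = 8.104.
Resistance heating needs Ẇ_res = Q̇_H = 1000 kW; the reversible heat pump needs only Ẇ_hp = Q̇_H/COP = 123.4 kW.
Saving = 1000 − 123.4 = 876.6 kW.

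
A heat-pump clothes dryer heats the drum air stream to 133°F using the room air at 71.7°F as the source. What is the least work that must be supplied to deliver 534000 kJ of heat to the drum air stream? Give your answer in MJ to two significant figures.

In absolute terms T_C = 295.21 K and T_H = 329.26 K, so ΔT = 34.06 K.
The reversible limit is COP_HP = T_H/ΔT = 9.668, so W_min = Q_H/COP = Q_H·ΔT/T_H.
W_min = 534000 × 34.06/329.26 = 55230 kJ = 55.23 MJ.

55 MJ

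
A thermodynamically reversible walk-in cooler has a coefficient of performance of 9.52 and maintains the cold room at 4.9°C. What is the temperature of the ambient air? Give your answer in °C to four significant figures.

COP_R = T_C/(T_H − T_C) gives T_H − T_C = T_C/COP.
With T_C = 278.05 K, T_H = 278.05 × (1 + 1/9.52) = 307.26 K.
Converting, 307.26 K = 34.11°C.

34.11 °C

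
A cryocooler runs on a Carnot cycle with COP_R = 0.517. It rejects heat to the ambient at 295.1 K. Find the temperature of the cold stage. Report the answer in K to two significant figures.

For a Carnot refrigerator COP_R = T_C/(T_H − T_C), so T_C = COP·T_H/(1 + COP).
With T_H = 295.10 K, T_C = 0.517 × 295.10/1.517 = 100.57 K.

100 K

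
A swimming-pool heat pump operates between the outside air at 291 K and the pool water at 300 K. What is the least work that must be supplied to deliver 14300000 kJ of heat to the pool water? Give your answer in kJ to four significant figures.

The reservoir spacing is ΔT = 300 − 291 = 9.000 K.
The reversible limit is COP_HP = T_H/ΔT = 33.33, so W_min = Q_H/COP = Q_H·ΔT/T_H.
W_min = 14300000 × 9.000/300.00 = 429000 kJ.

429000 kJ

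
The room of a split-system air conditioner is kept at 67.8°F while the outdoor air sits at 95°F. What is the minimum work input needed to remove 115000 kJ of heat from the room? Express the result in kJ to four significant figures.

5930 kJ

In absolute terms T_C = 293.04 K and T_H = 308.15 K, so ΔT = 15.11 K.
The reversible limit is COP_R = T_C/ΔT = 19.39, so W_min = Q_C/COP = Q_C·ΔT/T_C.
W_min = 115000 × 15.11/293.04 = 5930 kJ.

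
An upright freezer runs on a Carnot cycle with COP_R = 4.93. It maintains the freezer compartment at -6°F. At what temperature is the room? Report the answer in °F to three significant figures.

COP_R = T_C/(T_H − T_C) gives T_H − T_C = T_C/COP.
With T_C = 252.04 K, T_H = 252.04 × (1 + 1/4.93) = 303.16 K.
Converting, 303.16 K = 86.02°F.

86.0 °F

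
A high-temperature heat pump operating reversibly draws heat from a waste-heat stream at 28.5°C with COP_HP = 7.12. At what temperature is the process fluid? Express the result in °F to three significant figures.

172 °F

COP_HP = T_H/(T_H − T_C) rearranges to T_H = COP·T_C/(COP − 1).
With T_C = 301.65 K, T_H = 7.12 × 301.65/6.120 = 350.94 K.
Converting, 350.94 K = 172.02°F.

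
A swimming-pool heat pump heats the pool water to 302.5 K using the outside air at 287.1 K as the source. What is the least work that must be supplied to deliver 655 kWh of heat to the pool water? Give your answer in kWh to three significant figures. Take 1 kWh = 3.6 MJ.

The reservoir spacing is ΔT = 302.5 − 287.1 = 15.40 K.
The reversible limit is COP_HP = T_H/ΔT = 19.64, so W_min = Q_H/COP = Q_H·ΔT/T_H.
W_min = 655.0 × 15.40/302.50 = 33.35 kWh.

33.3 kWh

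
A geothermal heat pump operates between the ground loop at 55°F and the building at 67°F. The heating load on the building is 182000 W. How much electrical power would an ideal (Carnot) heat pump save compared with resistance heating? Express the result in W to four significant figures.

In absolute terms T_C = 285.93 K and T_H = 292.59 K, so ΔT = 6.667 K.
COP_Carnot = T_H/ΔT = 292.59/6.667 = 43.89.
Resistance heating needs Ẇ_res = Q̇_H = 182000 W; the reversible heat pump needs only Ẇ_hp = Q̇_H/COP = 4147 W.
Saving = 182000 − 4147 = 177900 W.

177900 W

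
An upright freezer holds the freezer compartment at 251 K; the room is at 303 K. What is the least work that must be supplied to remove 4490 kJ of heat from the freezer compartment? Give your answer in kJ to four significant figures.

The reservoir spacing is ΔT = 303 − 251 = 52.00 K.
The reversible limit is COP_R = T_C/ΔT = 4.827, so W_min = Q_C/COP = Q_C·ΔT/T_C.
W_min = 4490 × 52.00/251.00 = 930.2 kJ.

930.2 kJ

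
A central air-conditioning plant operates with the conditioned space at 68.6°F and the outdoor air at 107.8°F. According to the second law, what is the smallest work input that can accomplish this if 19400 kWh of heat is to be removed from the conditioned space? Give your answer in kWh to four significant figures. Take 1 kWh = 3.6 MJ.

1440 kWh

In absolute terms T_C = 293.48 K and T_H = 315.26 K, so ΔT = 21.78 K.
The reversible limit is COP_R = T_C/ΔT = 13.48, so W_min = Q_C/COP = Q_C·ΔT/T_C.
W_min = 19400 × 21.78/293.48 = 1440 kWh.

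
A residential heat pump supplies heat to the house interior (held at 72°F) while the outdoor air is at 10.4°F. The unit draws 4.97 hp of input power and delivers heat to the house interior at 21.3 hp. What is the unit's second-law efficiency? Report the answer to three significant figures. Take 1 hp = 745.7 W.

0.497

COP_actual = Q̇_H/Ẇ = 21.30/4.970 = 4.286.
In absolute terms T_C = 261.15 K and T_H = 295.37 K, so ΔT = 34.22 K.
COP_Carnot = T_H/ΔT = 295.37/34.22 = 8.631.
η_II = COP_actual/COP_Carnot = 4.286/8.631 = 0.4965.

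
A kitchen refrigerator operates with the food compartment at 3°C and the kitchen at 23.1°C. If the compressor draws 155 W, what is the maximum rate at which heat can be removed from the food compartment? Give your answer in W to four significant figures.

In absolute terms T_C = 276.15 K and T_H = 296.25 K, so ΔT = 20.10 K.
COP_Carnot = T_C/ΔT = 276.15/20.10 = 13.74.
Q̇_max = COP_Carnot × Ẇ = 13.74 × 155.0 W = 2130 W.

2130 W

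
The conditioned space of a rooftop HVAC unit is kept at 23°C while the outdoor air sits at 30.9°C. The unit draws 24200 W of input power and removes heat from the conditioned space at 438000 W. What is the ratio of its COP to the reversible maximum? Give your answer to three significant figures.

0.483

COP_actual = Q̇_C/Ẇ = 438000/24200 = 18.10.
In absolute terms T_C = 296.15 K and T_H = 304.05 K, so ΔT = 7.900 K.
COP_Carnot = T_C/ΔT = 296.15/7.900 = 37.49.
η_II = COP_actual/COP_Carnot = 18.10/37.49 = 0.4828.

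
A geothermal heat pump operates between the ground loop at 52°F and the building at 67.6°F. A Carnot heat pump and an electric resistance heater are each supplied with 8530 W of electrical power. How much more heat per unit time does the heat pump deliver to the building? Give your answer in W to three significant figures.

In absolute terms T_C = 284.26 K and T_H = 292.93 K, so ΔT = 8.667 K.
COP_Carnot = T_H/ΔT = 292.93/8.667 = 33.80.
The heat pump delivers Q̇_H = COP × Ẇ = 288300 W; the resistance heater delivers Ẇ = 8530 W.
Extra = (COP − 1)·Ẇ = 279800 W.

280000 W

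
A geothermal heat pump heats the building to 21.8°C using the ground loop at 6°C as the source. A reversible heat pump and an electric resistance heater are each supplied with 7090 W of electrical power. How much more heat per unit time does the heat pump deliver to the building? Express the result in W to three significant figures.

125000 W

In absolute terms T_C = 279.15 K and T_H = 294.95 K, so ΔT = 15.80 K.
COP_Carnot = T_H/ΔT = 294.95/15.80 = 18.67.
The heat pump delivers Q̇_H = COP × Ẇ = 132400 W; the resistance heater delivers Ẇ = 7090 W.
Extra = (COP − 1)·Ẇ = 125300 W.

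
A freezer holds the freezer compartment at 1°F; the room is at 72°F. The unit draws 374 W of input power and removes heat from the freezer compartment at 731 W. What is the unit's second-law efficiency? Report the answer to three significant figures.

0.301

COP_actual = Q̇_C/Ẇ = 731.0/374.0 = 1.955.
In absolute terms T_C = 255.93 K and T_H = 295.37 K, so ΔT = 39.44 K.
COP_Carnot = T_C/ΔT = 255.93/39.44 = 6.488.
η_II = COP_actual/COP_Carnot = 1.955/6.488 = 0.3012.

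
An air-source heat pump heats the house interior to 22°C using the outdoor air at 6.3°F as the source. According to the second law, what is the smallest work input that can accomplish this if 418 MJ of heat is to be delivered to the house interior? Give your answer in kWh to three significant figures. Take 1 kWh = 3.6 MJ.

In absolute terms T_C = 258.87 K and T_H = 295.15 K, so ΔT = 36.28 K.
The reversible limit is COP_HP = T_H/ΔT = 8.136, so W_min = Q_H/COP = Q_H·ΔT/T_H.
W_min = 418.0 × 36.28/295.15 = 51.38 MJ = 14.27 kWh.

14.3 kWh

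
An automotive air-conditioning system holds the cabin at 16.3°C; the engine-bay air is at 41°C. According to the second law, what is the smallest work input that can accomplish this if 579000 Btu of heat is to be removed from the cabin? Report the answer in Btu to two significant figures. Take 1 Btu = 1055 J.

49000 Btu

In absolute terms T_C = 289.45 K and T_H = 314.15 K, so ΔT = 24.70 K.
The reversible limit is COP_R = T_C/ΔT = 11.72, so W_min = Q_C/COP = Q_C·ΔT/T_C.
W_min = 579000 × 24.70/289.45 = 49410 Btu.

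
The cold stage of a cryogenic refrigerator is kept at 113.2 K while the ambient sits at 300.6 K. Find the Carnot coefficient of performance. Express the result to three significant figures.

The reservoir spacing is ΔT = 300.6 − 113.2 = 187.4 K.
For a reversible cycle, COP_Carnot = T_C/ΔT = 113.20/187.4 = 0.6041.

0.604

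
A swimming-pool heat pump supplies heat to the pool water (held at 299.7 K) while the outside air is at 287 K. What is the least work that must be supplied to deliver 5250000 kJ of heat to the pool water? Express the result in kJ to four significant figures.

The reservoir spacing is ΔT = 299.7 − 287 = 12.70 K.
The reversible limit is COP_HP = T_H/ΔT = 23.60, so W_min = Q_H/COP = Q_H·ΔT/T_H.
W_min = 5250000 × 12.70/299.70 = 222500 kJ.

222500 kJ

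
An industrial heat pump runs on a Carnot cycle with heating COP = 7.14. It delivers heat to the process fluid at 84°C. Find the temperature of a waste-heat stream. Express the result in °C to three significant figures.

COP_HP = T_H/(T_H − T_C) gives T_H − T_C = T_H/COP.
With T_H = 357.15 K, T_C = 357.15 × (1 − 1/7.14) = 307.13 K.
Converting, 307.13 K = 33.98°C.

34.0 °C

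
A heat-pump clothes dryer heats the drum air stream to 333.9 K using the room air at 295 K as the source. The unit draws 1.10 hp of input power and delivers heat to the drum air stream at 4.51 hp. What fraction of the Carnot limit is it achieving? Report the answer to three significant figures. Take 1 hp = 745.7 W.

0.478

COP_actual = Q̇_H/Ẇ = 4.510/1.100 = 4.100.
The reservoir spacing is ΔT = 333.9 − 295 = 38.90 K.
COP_Carnot = T_H/ΔT = 333.90/38.90 = 8.584.
η_II = COP_actual/COP_Carnot = 4.100/8.584 = 0.4777.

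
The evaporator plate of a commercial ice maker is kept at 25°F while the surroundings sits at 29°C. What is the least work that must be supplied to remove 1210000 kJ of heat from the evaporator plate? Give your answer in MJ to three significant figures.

148 MJ

In absolute terms T_C = 269.26 K and T_H = 302.15 K, so ΔT = 32.89 K.
The reversible limit is COP_R = T_C/ΔT = 8.187, so W_min = Q_C/COP = Q_C·ΔT/T_C.
W_min = 1210000 × 32.89/269.26 = 147800 kJ = 147.8 MJ.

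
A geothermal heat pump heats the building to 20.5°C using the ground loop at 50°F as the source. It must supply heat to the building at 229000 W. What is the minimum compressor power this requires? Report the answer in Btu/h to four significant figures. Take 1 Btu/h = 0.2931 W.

In absolute terms T_C = 283.15 K and T_H = 293.65 K, so ΔT = 10.50 K.
COP_Carnot = T_H/ΔT = 293.65/10.50 = 27.97.
Ẇ_min = Q̇/COP_Carnot = 229000/27.97 = 8188 W = 27940 Btu/h.

27940 Btu/h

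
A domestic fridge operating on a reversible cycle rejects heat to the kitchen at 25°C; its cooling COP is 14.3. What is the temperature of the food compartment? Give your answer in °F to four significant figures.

For a Carnot refrigerator COP_R = T_C/(T_H − T_C), so T_C = COP·T_H/(1 + COP).
With T_H = 298.15 K, T_C = 14.3 × 298.15/15.30 = 278.66 K.
Converting, 278.66 K = 41.92°F.

41.92 °F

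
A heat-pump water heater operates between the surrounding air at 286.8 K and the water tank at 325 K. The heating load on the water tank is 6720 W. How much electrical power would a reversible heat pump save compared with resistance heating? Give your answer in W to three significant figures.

The reservoir spacing is ΔT = 325 − 286.8 = 38.20 K.
COP_Carnot = T_H/ΔT = 325.00/38.20 = 8.508.
Resistance heating needs Ẇ_res = Q̇_H = 6720 W; the reversible heat pump needs only Ẇ_hp = Q̇_H/COP = 789.9 W.
Saving = 6720 − 789.9 = 5930 W.

5930 W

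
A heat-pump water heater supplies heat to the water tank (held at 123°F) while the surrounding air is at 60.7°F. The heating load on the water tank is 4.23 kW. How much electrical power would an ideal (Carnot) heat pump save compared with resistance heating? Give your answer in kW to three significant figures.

3.78 kW

In absolute terms T_C = 289.09 K and T_H = 323.71 K, so ΔT = 34.61 K.
COP_Carnot = T_H/ΔT = 323.71/34.61 = 9.353.
Resistance heating needs Ẇ_res = Q̇_H = 4.230 kW; the reversible heat pump needs only Ẇ_hp = Q̇_H/COP = 0.4523 kW.
Saving = 4.230 − 0.4523 = 3.778 kW.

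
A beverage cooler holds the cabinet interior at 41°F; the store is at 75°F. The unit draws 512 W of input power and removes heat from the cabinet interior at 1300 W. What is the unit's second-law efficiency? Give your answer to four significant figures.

0.1724

COP_actual = Q̇_C/Ẇ = 1300/512.0 = 2.539.
In absolute terms T_C = 278.15 K and T_H = 297.04 K, so ΔT = 18.89 K.
COP_Carnot = T_C/ΔT = 278.15/18.89 = 14.73.
η_II = COP_actual/COP_Carnot = 2.539/14.73 = 0.1724.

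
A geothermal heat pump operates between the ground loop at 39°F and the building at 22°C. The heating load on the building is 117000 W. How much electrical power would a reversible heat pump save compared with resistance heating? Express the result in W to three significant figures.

110000 W

In absolute terms T_C = 277.04 K and T_H = 295.15 K, so ΔT = 18.11 K.
COP_Carnot = T_H/ΔT = 295.15/18.11 = 16.30.
Resistance heating needs Ẇ_res = Q̇_H = 117000 W; the reversible heat pump needs only Ẇ_hp = Q̇_H/COP = 7179 W.
Saving = 117000 − 7179 = 109800 W.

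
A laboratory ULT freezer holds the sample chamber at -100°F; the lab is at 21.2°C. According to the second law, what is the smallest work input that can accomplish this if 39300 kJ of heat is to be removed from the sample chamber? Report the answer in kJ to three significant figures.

18600 kJ

In absolute terms T_C = 199.82 K and T_H = 294.35 K, so ΔT = 94.53 K.
The reversible limit is COP_R = T_C/ΔT = 2.114, so W_min = Q_C/COP = Q_C·ΔT/T_C.
W_min = 39300 × 94.53/199.82 = 18590 kJ.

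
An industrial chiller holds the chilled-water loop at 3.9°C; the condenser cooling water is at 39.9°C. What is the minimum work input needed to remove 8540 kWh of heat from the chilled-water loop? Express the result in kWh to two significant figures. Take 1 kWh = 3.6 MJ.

1100 kWh

In absolute terms T_C = 277.05 K and T_H = 313.05 K, so ΔT = 36.00 K.
The reversible limit is COP_R = T_C/ΔT = 7.696, so W_min = Q_C/COP = Q_C·ΔT/T_C.
W_min = 8540 × 36.00/277.05 = 1110 kWh.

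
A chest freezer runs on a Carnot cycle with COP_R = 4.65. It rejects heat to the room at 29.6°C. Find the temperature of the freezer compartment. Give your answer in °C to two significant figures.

For a Carnot refrigerator COP_R = T_C/(T_H − T_C), so T_C = COP·T_H/(1 + COP).
With T_H = 302.75 K, T_C = 4.65 × 302.75/5.650 = 249.17 K.
Converting, 249.17 K = -23.98°C.

-24 °C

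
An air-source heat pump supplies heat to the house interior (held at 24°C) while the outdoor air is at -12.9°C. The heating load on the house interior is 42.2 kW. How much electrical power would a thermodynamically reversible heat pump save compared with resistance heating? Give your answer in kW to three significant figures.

37.0 kW

In absolute terms T_C = 260.25 K and T_H = 297.15 K, so ΔT = 36.90 K.
COP_Carnot = T_H/ΔT = 297.15/36.90 = 8.053.
Resistance heating needs Ẇ_res = Q̇_H = 42.20 kW; the reversible heat pump needs only Ẇ_hp = Q̇_H/COP = 5.240 kW.
Saving = 42.20 − 5.240 = 36.96 kW.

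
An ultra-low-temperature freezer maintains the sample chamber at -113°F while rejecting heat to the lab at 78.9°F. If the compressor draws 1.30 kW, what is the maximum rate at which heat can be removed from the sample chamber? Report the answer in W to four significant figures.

2348 W

In absolute terms T_C = 192.59 K and T_H = 299.21 K, so ΔT = 106.6 K.
COP_Carnot = T_C/ΔT = 192.59/106.6 = 1.807.
Q̇_max = COP_Carnot × Ẇ = 1.807 × 1.300 kW = 2.348 kW = 2348 W.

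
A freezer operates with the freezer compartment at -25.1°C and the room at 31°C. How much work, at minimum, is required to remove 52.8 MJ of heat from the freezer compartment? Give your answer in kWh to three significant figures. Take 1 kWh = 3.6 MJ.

In absolute terms T_C = 248.05 K and T_H = 304.15 K, so ΔT = 56.10 K.
The reversible limit is COP_R = T_C/ΔT = 4.422, so W_min = Q_C/COP = Q_C·ΔT/T_C.
W_min = 52.80 × 56.10/248.05 = 11.94 MJ = 3.317 kWh.

3.32 kWh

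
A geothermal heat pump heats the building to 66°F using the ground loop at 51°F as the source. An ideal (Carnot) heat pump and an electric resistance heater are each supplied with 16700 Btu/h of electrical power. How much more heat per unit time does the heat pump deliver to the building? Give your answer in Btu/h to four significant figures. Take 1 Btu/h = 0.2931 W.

In absolute terms T_C = 283.71 K and T_H = 292.04 K, so ΔT = 8.333 K.
COP_Carnot = T_H/ΔT = 292.04/8.333 = 35.04.
The heat pump delivers Q̇_H = COP × Ẇ = 585200 Btu/h; the resistance heater delivers Ẇ = 16700 Btu/h.
Extra = (COP − 1)·Ẇ = 568500 Btu/h.

568500 Btu/h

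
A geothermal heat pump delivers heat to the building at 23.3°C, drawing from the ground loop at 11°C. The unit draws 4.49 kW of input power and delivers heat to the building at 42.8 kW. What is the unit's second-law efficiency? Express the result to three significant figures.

0.396

COP_actual = Q̇_H/Ẇ = 42.80/4.490 = 9.532.
In absolute terms T_C = 284.15 K and T_H = 296.45 K, so ΔT = 12.30 K.
COP_Carnot = T_H/ΔT = 296.45/12.30 = 24.10.
η_II = COP_actual/COP_Carnot = 9.532/24.10 = 0.3955.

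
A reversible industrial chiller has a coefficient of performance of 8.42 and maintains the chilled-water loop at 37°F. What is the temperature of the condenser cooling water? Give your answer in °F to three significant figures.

COP_R = T_C/(T_H − T_C) gives T_H − T_C = T_C/COP.
With T_C = 275.93 K, T_H = 275.93 × (1 + 1/8.42) = 308.70 K.
Converting, 308.70 K = 95.99°F.

96.0 °F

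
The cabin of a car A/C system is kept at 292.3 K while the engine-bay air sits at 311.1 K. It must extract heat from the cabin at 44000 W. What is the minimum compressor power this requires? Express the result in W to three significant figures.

2830 W

The reservoir spacing is ΔT = 311.1 − 292.3 = 18.80 K.
COP_Carnot = T_C/ΔT = 292.30/18.80 = 15.55.
Ẇ_min = Q̇/COP_Carnot = 44000/15.55 = 2830 W.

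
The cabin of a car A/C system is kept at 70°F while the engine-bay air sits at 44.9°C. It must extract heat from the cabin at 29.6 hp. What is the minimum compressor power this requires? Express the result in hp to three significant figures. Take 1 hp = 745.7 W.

2.39 hp

In absolute terms T_C = 294.26 K and T_H = 318.05 K, so ΔT = 23.79 K.
COP_Carnot = T_C/ΔT = 294.26/23.79 = 12.37.
Ẇ_min = Q̇/COP_Carnot = 29.60/12.37 = 2.393 hp.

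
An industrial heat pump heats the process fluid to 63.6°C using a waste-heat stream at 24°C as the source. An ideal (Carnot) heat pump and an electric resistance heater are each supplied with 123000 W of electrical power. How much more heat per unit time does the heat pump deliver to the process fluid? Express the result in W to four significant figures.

In absolute terms T_C = 297.15 K and T_H = 336.75 K, so ΔT = 39.60 K.
COP_Carnot = T_H/ΔT = 336.75/39.60 = 8.504.
The heat pump delivers Q̇_H = COP × Ẇ = 1046000 W; the resistance heater delivers Ẇ = 123000 W.
Extra = (COP − 1)·Ẇ = 923000 W.

923000 W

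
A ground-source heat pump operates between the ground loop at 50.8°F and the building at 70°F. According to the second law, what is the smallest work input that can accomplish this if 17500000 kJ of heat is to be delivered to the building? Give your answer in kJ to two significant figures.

630000 kJ

In absolute terms T_C = 283.59 K and T_H = 294.26 K, so ΔT = 10.67 K.
The reversible limit is COP_HP = T_H/ΔT = 27.59, so W_min = Q_H/COP = Q_H·ΔT/T_H.
W_min = 17500000 × 10.67/294.26 = 634400 kJ.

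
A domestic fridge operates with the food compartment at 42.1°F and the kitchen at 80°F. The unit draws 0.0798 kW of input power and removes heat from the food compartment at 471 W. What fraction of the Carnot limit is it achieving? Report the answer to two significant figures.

Converting, Q̇_C = 471.0 W = 0.4710 kW, so COP_actual = Q̇_C/Ẇ = 0.4710/0.07980 = 5.902.
In absolute terms T_C = 278.76 K and T_H = 299.82 K, so ΔT = 21.06 K.
COP_Carnot = T_C/ΔT = 278.76/21.06 = 13.24.
η_II = COP_actual/COP_Carnot = 5.902/13.24 = 0.4458.

0.45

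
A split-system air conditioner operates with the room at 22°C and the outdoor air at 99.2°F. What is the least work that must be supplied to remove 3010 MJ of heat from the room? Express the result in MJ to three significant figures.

In absolute terms T_C = 295.15 K and T_H = 310.48 K, so ΔT = 15.33 K.
The reversible limit is COP_R = T_C/ΔT = 19.25, so W_min = Q_C/COP = Q_C·ΔT/T_C.
W_min = 3010 × 15.33/295.15 = 156.4 MJ.

156 MJ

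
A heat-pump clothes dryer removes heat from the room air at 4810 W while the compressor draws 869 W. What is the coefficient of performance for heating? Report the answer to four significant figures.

6.535

The first law gives Q̇_H = Q̇_C + Ẇ, so the three rates are Q̇_C = 4810, Q̇_H = 5679, Ẇ = 869.0 W.
COP_HP = Q̇_H/Ẇ = 5679/869.0 = 6.535.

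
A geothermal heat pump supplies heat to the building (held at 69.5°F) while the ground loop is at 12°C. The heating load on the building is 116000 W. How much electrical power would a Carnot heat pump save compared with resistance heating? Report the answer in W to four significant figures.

In absolute terms T_C = 285.15 K and T_H = 293.98 K, so ΔT = 8.833 K.
COP_Carnot = T_H/ΔT = 293.98/8.833 = 33.28.
Resistance heating needs Ẇ_res = Q̇_H = 116000 W; the reversible heat pump needs only Ẇ_hp = Q̇_H/COP = 3485 W.
Saving = 116000 − 3485 = 112500 W.

112500 W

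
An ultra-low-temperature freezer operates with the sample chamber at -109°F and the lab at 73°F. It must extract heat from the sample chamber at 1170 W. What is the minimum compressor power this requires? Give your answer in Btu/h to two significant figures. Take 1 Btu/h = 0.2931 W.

2100 Btu/h

In absolute terms T_C = 194.82 K and T_H = 295.93 K, so ΔT = 101.1 K.
COP_Carnot = T_C/ΔT = 194.82/101.1 = 1.927.
Ẇ_min = Q̇/COP_Carnot = 1170/1.927 = 607.2 W = 2072 Btu/h.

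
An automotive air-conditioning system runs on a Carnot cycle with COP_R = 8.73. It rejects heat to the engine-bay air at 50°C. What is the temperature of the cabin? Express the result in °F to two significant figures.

62 °F

For a Carnot refrigerator COP_R = T_C/(T_H − T_C), so T_C = COP·T_H/(1 + COP).
With T_H = 323.15 K, T_C = 8.73 × 323.15/9.730 = 289.94 K.
Converting, 289.94 K = 62.22°F.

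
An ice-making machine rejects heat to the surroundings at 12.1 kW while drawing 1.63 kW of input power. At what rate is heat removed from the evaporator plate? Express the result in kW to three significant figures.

10.5 kW

For a cyclic device the first law requires Q̇_H = Q̇_C + Ẇ.
Q̇_C = Q̇_H − Ẇ = 10.47 kW.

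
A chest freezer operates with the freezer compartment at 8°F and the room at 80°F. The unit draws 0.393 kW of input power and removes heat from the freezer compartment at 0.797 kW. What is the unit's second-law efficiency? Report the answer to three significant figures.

COP_actual = Q̇_C/Ẇ = 0.7970/0.3930 = 2.028.
In absolute terms T_C = 259.82 K and T_H = 299.82 K, so ΔT = 40.00 K.
COP_Carnot = T_C/ΔT = 259.82/40.00 = 6.495.
η_II = COP_actual/COP_Carnot = 2.028/6.495 = 0.3122.

0.312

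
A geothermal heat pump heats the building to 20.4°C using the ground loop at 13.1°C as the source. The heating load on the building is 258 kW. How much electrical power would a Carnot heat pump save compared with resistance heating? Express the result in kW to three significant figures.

252 kW

In absolute terms T_C = 286.25 K and T_H = 293.55 K, so ΔT = 7.300 K.
COP_Carnot = T_H/ΔT = 293.55/7.300 = 40.21.
Resistance heating needs Ẇ_res = Q̇_H = 258.0 kW; the reversible heat pump needs only Ẇ_hp = Q̇_H/COP = 6.416 kW.
Saving = 258.0 − 6.416 = 251.6 kW.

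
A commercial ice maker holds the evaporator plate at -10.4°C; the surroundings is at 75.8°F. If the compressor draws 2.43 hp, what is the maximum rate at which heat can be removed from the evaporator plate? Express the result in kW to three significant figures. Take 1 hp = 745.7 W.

13.7 kW

In absolute terms T_C = 262.75 K and T_H = 297.48 K, so ΔT = 34.73 K.
COP_Carnot = T_C/ΔT = 262.75/34.73 = 7.565.
Q̇_max = COP_Carnot × Ẇ = 7.565 × 2.430 hp = 18.38 hp = 13.71 kW.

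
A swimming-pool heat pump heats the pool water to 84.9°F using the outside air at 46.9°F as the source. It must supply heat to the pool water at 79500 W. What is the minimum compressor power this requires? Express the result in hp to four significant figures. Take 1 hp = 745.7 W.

In absolute terms T_C = 281.43 K and T_H = 302.54 K, so ΔT = 21.11 K.
COP_Carnot = T_H/ΔT = 302.54/21.11 = 14.33.
Ẇ_min = Q̇/COP_Carnot = 79500/14.33 = 5547 W = 7.439 hp.

7.439 hp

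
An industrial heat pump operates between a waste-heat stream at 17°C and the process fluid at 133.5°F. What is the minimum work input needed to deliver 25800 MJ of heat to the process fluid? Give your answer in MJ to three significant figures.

In absolute terms T_C = 290.15 K and T_H = 329.54 K, so ΔT = 39.39 K.
The reversible limit is COP_HP = T_H/ΔT = 8.366, so W_min = Q_H/COP = Q_H·ΔT/T_H.
W_min = 25800 × 39.39/329.54 = 3084 MJ.

3080 MJ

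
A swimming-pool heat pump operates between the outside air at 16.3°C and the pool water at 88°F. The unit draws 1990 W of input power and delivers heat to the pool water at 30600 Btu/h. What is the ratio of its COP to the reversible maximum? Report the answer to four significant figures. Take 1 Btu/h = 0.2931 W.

Converting, Q̇_H = 30600 Btu/h = 8969 W, so COP_actual = Q̇_H/Ẇ = 8969/1990 = 4.507.
In absolute terms T_C = 289.45 K and T_H = 304.26 K, so ΔT = 14.81 K.
COP_Carnot = T_H/ΔT = 304.26/14.81 = 20.54.
η_II = COP_actual/COP_Carnot = 4.507/20.54 = 0.2194.

0.2194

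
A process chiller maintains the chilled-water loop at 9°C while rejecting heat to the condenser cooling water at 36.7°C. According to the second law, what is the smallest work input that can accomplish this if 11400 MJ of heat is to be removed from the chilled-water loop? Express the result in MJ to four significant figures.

1119 MJ

In absolute terms T_C = 282.15 K and T_H = 309.85 K, so ΔT = 27.70 K.
The reversible limit is COP_R = T_C/ΔT = 10.19, so W_min = Q_C/COP = Q_C·ΔT/T_C.
W_min = 11400 × 27.70/282.15 = 1119 MJ.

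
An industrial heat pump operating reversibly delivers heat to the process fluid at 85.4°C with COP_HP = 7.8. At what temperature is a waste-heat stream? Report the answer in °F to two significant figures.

100 °F

COP_HP = T_H/(T_H − T_C) gives T_H − T_C = T_H/COP.
With T_H = 358.55 K, T_C = 358.55 × (1 − 1/7.8) = 312.58 K.
Converting, 312.58 K = 102.98°F.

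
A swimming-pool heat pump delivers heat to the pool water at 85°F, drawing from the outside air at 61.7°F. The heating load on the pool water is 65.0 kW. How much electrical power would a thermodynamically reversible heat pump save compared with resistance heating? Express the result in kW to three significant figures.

In absolute terms T_C = 289.65 K and T_H = 302.59 K, so ΔT = 12.94 K.
COP_Carnot = T_H/ΔT = 302.59/12.94 = 23.38.
Resistance heating needs Ẇ_res = Q̇_H = 65.00 kW; the reversible heat pump needs only Ẇ_hp = Q̇_H/COP = 2.781 kW.
Saving = 65.00 − 2.781 = 62.22 kW.

62.2 kW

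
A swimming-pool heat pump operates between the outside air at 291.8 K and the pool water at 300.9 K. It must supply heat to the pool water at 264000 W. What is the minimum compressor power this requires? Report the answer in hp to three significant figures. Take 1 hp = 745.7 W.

10.7 hp

The reservoir spacing is ΔT = 300.9 − 291.8 = 9.100 K.
COP_Carnot = T_H/ΔT = 300.90/9.100 = 33.07.
Ẇ_min = Q̇/COP_Carnot = 264000/33.07 = 7984 W = 10.71 hp.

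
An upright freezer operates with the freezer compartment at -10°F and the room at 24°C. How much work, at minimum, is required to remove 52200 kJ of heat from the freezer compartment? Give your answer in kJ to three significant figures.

9890 kJ

In absolute terms T_C = 249.82 K and T_H = 297.15 K, so ΔT = 47.33 K.
The reversible limit is COP_R = T_C/ΔT = 5.278, so W_min = Q_C/COP = Q_C·ΔT/T_C.
W_min = 52200 × 47.33/249.82 = 9890 kJ.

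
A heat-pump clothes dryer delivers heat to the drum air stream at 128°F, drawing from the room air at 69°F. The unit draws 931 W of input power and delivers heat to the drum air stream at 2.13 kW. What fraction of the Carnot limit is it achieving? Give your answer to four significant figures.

0.2297

Converting, Q̇_H = 2.130 kW = 2130 W, so COP_actual = Q̇_H/Ẇ = 2130/931.0 = 2.288.
In absolute terms T_C = 293.71 K and T_H = 326.48 K, so ΔT = 32.78 K.
COP_Carnot = T_H/ΔT = 326.48/32.78 = 9.961.
η_II = COP_actual/COP_Carnot = 2.288/9.961 = 0.2297.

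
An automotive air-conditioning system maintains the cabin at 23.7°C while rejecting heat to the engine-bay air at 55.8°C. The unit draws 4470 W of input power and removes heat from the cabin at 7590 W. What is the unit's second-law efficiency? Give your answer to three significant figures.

0.184

COP_actual = Q̇_C/Ẇ = 7590/4470 = 1.698.
In absolute terms T_C = 296.85 K and T_H = 328.95 K, so ΔT = 32.10 K.
COP_Carnot = T_C/ΔT = 296.85/32.10 = 9.248.
η_II = COP_actual/COP_Carnot = 1.698/9.248 = 0.1836.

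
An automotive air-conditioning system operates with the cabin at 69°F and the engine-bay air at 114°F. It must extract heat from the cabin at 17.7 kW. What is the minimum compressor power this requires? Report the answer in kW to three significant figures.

In absolute terms T_C = 293.71 K and T_H = 318.71 K, so ΔT = 25.00 K.
COP_Carnot = T_C/ΔT = 293.71/25.00 = 11.75.
Ẇ_min = Q̇/COP_Carnot = 17.70/11.75 = 1.507 kW.

1.51 kW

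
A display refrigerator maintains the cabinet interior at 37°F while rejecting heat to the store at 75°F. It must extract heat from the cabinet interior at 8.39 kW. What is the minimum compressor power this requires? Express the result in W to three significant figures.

642 W

In absolute terms T_C = 275.93 K and T_H = 297.04 K, so ΔT = 21.11 K.
COP_Carnot = T_C/ΔT = 275.93/21.11 = 13.07.
Ẇ_min = Q̇/COP_Carnot = 8.390/13.07 = 0.6419 kW = 641.9 W.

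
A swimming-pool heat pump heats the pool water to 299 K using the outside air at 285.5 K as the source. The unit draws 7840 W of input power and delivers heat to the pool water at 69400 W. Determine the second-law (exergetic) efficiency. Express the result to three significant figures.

0.400

COP_actual = Q̇_H/Ẇ = 69400/7840 = 8.852.
The reservoir spacing is ΔT = 299 − 285.5 = 13.50 K.
COP_Carnot = T_H/ΔT = 299.00/13.50 = 22.15.
η_II = COP_actual/COP_Carnot = 8.852/22.15 = 0.3997.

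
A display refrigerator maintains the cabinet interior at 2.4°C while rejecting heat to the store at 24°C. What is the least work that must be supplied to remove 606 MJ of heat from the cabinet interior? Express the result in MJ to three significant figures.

47.5 MJ

In absolute terms T_C = 275.55 K and T_H = 297.15 K, so ΔT = 21.60 K.
The reversible limit is COP_R = T_C/ΔT = 12.76, so W_min = Q_C/COP = Q_C·ΔT/T_C.
W_min = 606.0 × 21.60/275.55 = 47.50 MJ.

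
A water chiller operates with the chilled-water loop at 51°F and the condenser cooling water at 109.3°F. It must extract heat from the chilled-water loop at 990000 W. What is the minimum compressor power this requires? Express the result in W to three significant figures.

113000 W

In absolute terms T_C = 283.71 K and T_H = 316.09 K, so ΔT = 32.39 K.
COP_Carnot = T_C/ΔT = 283.71/32.39 = 8.759.
Ẇ_min = Q̇/COP_Carnot = 990000/8.759 = 113000 W.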